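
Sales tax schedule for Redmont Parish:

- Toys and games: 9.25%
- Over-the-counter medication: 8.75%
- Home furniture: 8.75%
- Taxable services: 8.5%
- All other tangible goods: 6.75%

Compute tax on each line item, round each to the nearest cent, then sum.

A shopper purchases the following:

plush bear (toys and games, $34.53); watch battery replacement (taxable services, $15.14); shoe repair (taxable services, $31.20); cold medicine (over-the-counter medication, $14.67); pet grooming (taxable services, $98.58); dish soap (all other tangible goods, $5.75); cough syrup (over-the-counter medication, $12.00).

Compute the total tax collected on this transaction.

$18.23

Plush bear $34.53: toys and games → 9.25% → $3.19
Watch battery replacement $15.14: taxable services → 8.5% → $1.29
Shoe repair $31.20: taxable services → 8.5% → $2.65
Cold medicine $14.67: over-the-counter medication → 8.75% → $1.28
Pet grooming $98.58: taxable services → 8.5% → $8.38
Dish soap $5.75: all other tangible goods → 6.75% → $0.39
Cough syrup $12.00: over-the-counter medication → 8.75% → $1.05
Total tax = $3.19 + $1.29 + $2.65 + $1.28 + $8.38 + $0.39 + $1.05 = $18.23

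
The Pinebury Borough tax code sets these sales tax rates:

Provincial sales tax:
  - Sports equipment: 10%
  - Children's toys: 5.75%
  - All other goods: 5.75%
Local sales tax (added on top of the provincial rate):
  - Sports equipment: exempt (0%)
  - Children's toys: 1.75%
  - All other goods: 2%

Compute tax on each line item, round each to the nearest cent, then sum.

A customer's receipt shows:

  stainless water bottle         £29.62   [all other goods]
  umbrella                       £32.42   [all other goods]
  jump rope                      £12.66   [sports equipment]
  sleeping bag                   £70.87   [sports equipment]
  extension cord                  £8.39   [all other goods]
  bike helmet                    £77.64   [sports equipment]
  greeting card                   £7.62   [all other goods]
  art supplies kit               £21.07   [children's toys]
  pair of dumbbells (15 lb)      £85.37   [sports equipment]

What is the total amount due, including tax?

£377.95

Stainless water bottle £29.62: all other goods → 5.75% + 2% local = 7.75% → £2.30
Umbrella £32.42: all other goods → 5.75% + 2% local = 7.75% → £2.51
Jump rope £12.66: sports equipment → 10% + 0% local = 10% → £1.27
Sleeping bag £70.87: sports equipment → 10% + 0% local = 10% → £7.09
Extension cord £8.39: all other goods → 5.75% + 2% local = 7.75% → £0.65
Bike helmet £77.64: sports equipment → 10% + 0% local = 10% → £7.76
Greeting card £7.62: all other goods → 5.75% + 2% local = 7.75% → £0.59
Art supplies kit £21.07: children's toys → 5.75% + 1.75% local = 7.5% → £1.58
Pair of dumbbells (15 lb) £85.37: sports equipment → 10% + 0% local = 10% → £8.54
Subtotal = £345.66; tax = £32.29; total due = £377.95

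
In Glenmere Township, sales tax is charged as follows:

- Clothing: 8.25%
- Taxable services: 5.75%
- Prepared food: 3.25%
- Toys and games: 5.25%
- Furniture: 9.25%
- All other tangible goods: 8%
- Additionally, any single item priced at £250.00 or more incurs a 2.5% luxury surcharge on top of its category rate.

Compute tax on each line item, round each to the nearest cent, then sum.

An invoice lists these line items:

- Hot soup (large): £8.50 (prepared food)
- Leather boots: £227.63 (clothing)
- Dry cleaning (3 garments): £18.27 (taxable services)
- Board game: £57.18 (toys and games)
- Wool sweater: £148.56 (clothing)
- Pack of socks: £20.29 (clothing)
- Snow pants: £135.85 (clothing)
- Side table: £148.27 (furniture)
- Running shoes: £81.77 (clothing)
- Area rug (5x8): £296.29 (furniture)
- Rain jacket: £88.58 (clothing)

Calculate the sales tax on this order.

£110.83

Hot soup (large) £8.50: prepared food → 3.25% → £0.28
Leather boots £227.63: clothing → 8.25% → £18.78
Dry cleaning (3 garments) £18.27: taxable services → 5.75% → £1.05
Board game £57.18: toys and games → 5.25% → £3.00
Wool sweater £148.56: clothing → 8.25% → £12.26
Pack of socks £20.29: clothing → 8.25% → £1.67
Snow pants £135.85: clothing → 8.25% → £11.21
Side table £148.27: furniture → 9.25% → £13.71
Running shoes £81.77: clothing → 8.25% → £6.75
Area rug (5x8) £296.29: furniture → 9.25% + 2.5% surcharge = 11.75% → £34.81
Rain jacket £88.58: clothing → 8.25% → £7.31
Total tax = £0.28 + £18.78 + £1.05 + £3.00 + £12.26 + £1.67 + £11.21 + £13.71 + £6.75 + £34.81 + £7.31 = £110.83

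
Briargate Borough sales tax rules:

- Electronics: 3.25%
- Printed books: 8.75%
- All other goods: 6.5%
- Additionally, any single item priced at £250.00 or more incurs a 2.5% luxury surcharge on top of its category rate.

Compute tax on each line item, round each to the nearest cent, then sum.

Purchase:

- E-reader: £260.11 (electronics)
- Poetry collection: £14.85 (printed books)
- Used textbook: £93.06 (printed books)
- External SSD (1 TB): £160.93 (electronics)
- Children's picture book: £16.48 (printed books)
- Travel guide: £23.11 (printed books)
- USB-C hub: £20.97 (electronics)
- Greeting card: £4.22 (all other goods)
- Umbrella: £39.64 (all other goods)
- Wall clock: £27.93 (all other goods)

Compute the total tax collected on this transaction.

£38.44

E-reader £260.11: electronics → 3.25% + 2.5% surcharge = 5.75% → £14.96
Poetry collection £14.85: printed books → 8.75% → £1.30
Used textbook £93.06: printed books → 8.75% → £8.14
External SSD (1 TB) £160.93: electronics → 3.25% → £5.23
Children's picture book £16.48: printed books → 8.75% → £1.44
Travel guide £23.11: printed books → 8.75% → £2.02
USB-C hub £20.97: electronics → 3.25% → £0.68
Greeting card £4.22: all other goods → 6.5% → £0.27
Umbrella £39.64: all other goods → 6.5% → £2.58
Wall clock £27.93: all other goods → 6.5% → £1.82
Total tax = £14.96 + £1.30 + £8.14 + £5.23 + £1.44 + £2.02 + £0.68 + £0.27 + £2.58 + £1.82 = £38.44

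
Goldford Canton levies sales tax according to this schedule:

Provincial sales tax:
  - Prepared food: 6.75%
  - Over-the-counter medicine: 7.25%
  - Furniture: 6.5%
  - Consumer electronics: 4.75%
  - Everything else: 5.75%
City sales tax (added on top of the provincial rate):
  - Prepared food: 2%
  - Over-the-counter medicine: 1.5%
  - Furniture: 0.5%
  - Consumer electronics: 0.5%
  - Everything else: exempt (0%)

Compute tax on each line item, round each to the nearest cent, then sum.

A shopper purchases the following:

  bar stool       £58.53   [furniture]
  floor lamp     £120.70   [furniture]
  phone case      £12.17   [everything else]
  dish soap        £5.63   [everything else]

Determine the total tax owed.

Bar stool £58.53: furniture → 6.5% + 0.5% city = 7% → £4.10
Floor lamp £120.70: furniture → 6.5% + 0.5% city = 7% → £8.45
Phone case £12.17: everything else → 5.75% + 0% city = 5.75% → £0.70
Dish soap £5.63: everything else → 5.75% + 0% city = 5.75% → £0.32
Total tax = £4.10 + £8.45 + £0.70 + £0.32 = £13.57

£13.57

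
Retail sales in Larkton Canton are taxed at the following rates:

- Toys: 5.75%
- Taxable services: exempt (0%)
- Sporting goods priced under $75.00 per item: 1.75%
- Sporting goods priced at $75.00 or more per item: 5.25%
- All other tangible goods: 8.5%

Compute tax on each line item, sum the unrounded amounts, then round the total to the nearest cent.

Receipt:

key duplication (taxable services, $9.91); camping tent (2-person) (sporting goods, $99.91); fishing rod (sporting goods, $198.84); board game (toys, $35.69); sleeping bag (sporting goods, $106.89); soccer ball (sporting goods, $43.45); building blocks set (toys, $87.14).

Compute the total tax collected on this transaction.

Key duplication $9.91: taxable services → 0% → $0.00
Camping tent (2-person) $99.91: sporting goods, $75.00 or more → 5.25% → $5.245275
Fishing rod $198.84: sporting goods, $75.00 or more → 5.25% → $10.4391
Board game $35.69: toys → 5.75% → $2.052175
Sleeping bag $106.89: sporting goods, $75.00 or more → 5.25% → $5.611725
Soccer ball $43.45: sporting goods, under $75.00 → 1.75% → $0.760375
Building blocks set $87.14: toys → 5.75% → $5.01055
Unrounded tax sum = $29.1192 → $29.12

$29.12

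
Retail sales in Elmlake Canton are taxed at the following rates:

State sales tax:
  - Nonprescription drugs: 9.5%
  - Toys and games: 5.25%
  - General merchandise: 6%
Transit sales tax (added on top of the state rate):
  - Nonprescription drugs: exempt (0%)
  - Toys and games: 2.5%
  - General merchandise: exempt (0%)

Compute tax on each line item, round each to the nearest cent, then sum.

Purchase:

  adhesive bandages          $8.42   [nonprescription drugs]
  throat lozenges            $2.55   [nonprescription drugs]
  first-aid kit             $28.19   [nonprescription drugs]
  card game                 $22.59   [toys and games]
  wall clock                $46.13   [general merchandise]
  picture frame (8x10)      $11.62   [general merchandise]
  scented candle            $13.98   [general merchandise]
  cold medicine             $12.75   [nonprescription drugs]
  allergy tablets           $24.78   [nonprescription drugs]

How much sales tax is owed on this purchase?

Adhesive bandages $8.42: nonprescription drugs → 9.5% + 0% transit = 9.5% → $0.80
Throat lozenges $2.55: nonprescription drugs → 9.5% + 0% transit = 9.5% → $0.24
First-aid kit $28.19: nonprescription drugs → 9.5% + 0% transit = 9.5% → $2.68
Card game $22.59: toys and games → 5.25% + 2.5% transit = 7.75% → $1.75
Wall clock $46.13: general merchandise → 6% + 0% transit = 6% → $2.77
Picture frame (8x10) $11.62: general merchandise → 6% + 0% transit = 6% → $0.70
Scented candle $13.98: general merchandise → 6% + 0% transit = 6% → $0.84
Cold medicine $12.75: nonprescription drugs → 9.5% + 0% transit = 9.5% → $1.21
Allergy tablets $24.78: nonprescription drugs → 9.5% + 0% transit = 9.5% → $2.35
Total tax = $0.80 + $0.24 + $2.68 + $1.75 + $2.77 + $0.70 + $0.84 + $1.21 + $2.35 = $13.34

$13.34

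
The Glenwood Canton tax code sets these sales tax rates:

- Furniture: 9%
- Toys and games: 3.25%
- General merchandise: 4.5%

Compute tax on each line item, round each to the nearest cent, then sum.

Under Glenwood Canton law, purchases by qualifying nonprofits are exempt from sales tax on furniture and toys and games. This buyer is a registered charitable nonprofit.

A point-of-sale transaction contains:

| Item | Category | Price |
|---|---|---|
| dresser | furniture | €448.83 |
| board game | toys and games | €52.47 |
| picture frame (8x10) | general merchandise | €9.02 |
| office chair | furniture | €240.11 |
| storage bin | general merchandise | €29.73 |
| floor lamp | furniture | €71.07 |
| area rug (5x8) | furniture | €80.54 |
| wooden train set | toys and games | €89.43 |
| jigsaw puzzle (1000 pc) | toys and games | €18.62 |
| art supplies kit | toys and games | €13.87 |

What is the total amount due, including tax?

Dresser €448.83: furniture, buyer-exempt → 0% → €0.00
Board game €52.47: toys and games, buyer-exempt → 0% → €0.00
Picture frame (8x10) €9.02: general merchandise → 4.5% → €0.41
Office chair €240.11: furniture, buyer-exempt → 0% → €0.00
Storage bin €29.73: general merchandise → 4.5% → €1.34
Floor lamp €71.07: furniture, buyer-exempt → 0% → €0.00
Area rug (5x8) €80.54: furniture, buyer-exempt → 0% → €0.00
Wooden train set €89.43: toys and games, buyer-exempt → 0% → €0.00
Jigsaw puzzle (1000 pc) €18.62: toys and games, buyer-exempt → 0% → €0.00
Art supplies kit €13.87: toys and games, buyer-exempt → 0% → €0.00
Subtotal = €1053.69; tax = €1.75; total due = €1055.44

€1055.44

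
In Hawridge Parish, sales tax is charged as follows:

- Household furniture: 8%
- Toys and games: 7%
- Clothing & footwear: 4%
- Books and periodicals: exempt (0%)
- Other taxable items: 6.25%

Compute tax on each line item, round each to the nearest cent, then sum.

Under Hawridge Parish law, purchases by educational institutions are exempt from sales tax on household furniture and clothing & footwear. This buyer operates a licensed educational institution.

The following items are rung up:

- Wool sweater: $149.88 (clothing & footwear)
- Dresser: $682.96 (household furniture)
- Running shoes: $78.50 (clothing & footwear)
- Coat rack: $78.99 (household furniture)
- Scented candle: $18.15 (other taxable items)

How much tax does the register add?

Wool sweater $149.88: clothing & footwear, buyer-exempt → 0% → $0.00
Dresser $682.96: household furniture, buyer-exempt → 0% → $0.00
Running shoes $78.50: clothing & footwear, buyer-exempt → 0% → $0.00
Coat rack $78.99: household furniture, buyer-exempt → 0% → $0.00
Scented candle $18.15: other taxable items → 6.25% → $1.13
Total tax = $1.13

$1.13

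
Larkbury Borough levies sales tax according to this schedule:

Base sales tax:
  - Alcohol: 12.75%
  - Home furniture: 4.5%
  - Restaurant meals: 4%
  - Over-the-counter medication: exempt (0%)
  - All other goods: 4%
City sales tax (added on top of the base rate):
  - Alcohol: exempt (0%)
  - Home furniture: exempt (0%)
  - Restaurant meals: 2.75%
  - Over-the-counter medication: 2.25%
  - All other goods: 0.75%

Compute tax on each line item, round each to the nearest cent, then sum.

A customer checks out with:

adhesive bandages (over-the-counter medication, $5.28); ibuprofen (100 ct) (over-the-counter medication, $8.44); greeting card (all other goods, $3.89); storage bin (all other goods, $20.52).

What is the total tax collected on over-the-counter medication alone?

Adhesive bandages $5.28: over-the-counter medication → 0% + 2.25% city = 2.25% → $0.12
Ibuprofen (100 ct) $8.44: over-the-counter medication → 0% + 2.25% city = 2.25% → $0.19
Tax on over-the-counter medication = $0.12 + $0.19 = $0.31

$0.31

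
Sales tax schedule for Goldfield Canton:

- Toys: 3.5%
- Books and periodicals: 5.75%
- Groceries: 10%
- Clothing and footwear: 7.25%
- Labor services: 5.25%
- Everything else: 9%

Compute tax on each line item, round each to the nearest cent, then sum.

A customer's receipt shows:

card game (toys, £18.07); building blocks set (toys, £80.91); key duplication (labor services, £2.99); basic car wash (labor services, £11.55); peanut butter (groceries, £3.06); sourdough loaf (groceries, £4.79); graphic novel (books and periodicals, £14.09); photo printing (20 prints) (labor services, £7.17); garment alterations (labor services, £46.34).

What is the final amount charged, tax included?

£197.61

Card game £18.07: toys → 3.5% → £0.63
Building blocks set £80.91: toys → 3.5% → £2.83
Key duplication £2.99: labor services → 5.25% → £0.16
Basic car wash £11.55: labor services → 5.25% → £0.61
Peanut butter £3.06: groceries → 10% → £0.31
Sourdough loaf £4.79: groceries → 10% → £0.48
Graphic novel £14.09: books and periodicals → 5.75% → £0.81
Photo printing (20 prints) £7.17: labor services → 5.25% → £0.38
Garment alterations £46.34: labor services → 5.25% → £2.43
Subtotal = £188.97; tax = £8.64; total due = £197.61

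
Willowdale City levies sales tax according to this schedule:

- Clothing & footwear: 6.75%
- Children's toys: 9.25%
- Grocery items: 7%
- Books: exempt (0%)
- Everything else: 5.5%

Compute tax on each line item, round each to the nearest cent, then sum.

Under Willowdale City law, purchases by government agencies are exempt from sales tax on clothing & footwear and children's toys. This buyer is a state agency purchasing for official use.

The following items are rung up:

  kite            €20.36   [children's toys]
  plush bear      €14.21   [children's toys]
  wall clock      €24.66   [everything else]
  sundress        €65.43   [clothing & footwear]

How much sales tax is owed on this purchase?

Kite €20.36: children's toys, buyer-exempt → 0% → €0.00
Plush bear €14.21: children's toys, buyer-exempt → 0% → €0.00
Wall clock €24.66: everything else → 5.5% → €1.36
Sundress €65.43: clothing & footwear, buyer-exempt → 0% → €0.00
Total tax = €1.36

€1.36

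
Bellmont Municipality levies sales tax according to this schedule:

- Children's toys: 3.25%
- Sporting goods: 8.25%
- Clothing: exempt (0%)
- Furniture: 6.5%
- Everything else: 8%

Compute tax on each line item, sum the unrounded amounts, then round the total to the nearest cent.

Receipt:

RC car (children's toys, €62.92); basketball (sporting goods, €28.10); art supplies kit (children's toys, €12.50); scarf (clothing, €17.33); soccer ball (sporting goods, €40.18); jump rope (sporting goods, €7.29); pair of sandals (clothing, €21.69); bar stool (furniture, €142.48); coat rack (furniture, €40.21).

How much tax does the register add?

€20.56

RC car €62.92: children's toys → 3.25% → €2.0449
Basketball €28.10: sporting goods → 8.25% → €2.31825
Art supplies kit €12.50: children's toys → 3.25% → €0.40625
Scarf €17.33: clothing → 0% → €0.00
Soccer ball €40.18: sporting goods → 8.25% → €3.31485
Jump rope €7.29: sporting goods → 8.25% → €0.601425
Pair of sandals €21.69: clothing → 0% → €0.00
Bar stool €142.48: furniture → 6.5% → €9.2612
Coat rack €40.21: furniture → 6.5% → €2.61365
Unrounded tax sum = €20.560525 → €20.56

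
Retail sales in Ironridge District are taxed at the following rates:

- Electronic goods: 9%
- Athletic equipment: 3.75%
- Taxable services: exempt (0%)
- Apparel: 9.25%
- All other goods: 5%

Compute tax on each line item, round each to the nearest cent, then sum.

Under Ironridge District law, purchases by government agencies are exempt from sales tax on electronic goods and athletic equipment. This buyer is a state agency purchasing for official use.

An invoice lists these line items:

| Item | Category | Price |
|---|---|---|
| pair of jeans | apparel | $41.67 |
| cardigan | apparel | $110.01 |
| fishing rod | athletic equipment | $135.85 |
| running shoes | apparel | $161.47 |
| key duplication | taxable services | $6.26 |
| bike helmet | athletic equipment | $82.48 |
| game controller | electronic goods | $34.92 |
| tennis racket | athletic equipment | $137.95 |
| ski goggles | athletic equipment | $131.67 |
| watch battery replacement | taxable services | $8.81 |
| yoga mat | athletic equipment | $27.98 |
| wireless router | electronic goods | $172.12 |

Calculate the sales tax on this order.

Pair of jeans $41.67: apparel → 9.25% → $3.85
Cardigan $110.01: apparel → 9.25% → $10.18
Fishing rod $135.85: athletic equipment, buyer-exempt → 0% → $0.00
Running shoes $161.47: apparel → 9.25% → $14.94
Key duplication $6.26: taxable services → 0% → $0.00
Bike helmet $82.48: athletic equipment, buyer-exempt → 0% → $0.00
Game controller $34.92: electronic goods, buyer-exempt → 0% → $0.00
Tennis racket $137.95: athletic equipment, buyer-exempt → 0% → $0.00
Ski goggles $131.67: athletic equipment, buyer-exempt → 0% → $0.00
Watch battery replacement $8.81: taxable services → 0% → $0.00
Yoga mat $27.98: athletic equipment, buyer-exempt → 0% → $0.00
Wireless router $172.12: electronic goods, buyer-exempt → 0% → $0.00
Total tax = $3.85 + $10.18 + $14.94 = $28.97

$28.97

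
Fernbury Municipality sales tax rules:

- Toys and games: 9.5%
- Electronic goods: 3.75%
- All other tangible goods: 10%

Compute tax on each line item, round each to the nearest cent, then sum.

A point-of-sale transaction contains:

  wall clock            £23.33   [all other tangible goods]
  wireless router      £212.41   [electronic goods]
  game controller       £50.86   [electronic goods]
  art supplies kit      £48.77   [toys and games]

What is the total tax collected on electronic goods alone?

£9.88

Wireless router £212.41: electronic goods → 3.75% → £7.97
Game controller £50.86: electronic goods → 3.75% → £1.91
Tax on electronic goods = £7.97 + £1.91 = £9.88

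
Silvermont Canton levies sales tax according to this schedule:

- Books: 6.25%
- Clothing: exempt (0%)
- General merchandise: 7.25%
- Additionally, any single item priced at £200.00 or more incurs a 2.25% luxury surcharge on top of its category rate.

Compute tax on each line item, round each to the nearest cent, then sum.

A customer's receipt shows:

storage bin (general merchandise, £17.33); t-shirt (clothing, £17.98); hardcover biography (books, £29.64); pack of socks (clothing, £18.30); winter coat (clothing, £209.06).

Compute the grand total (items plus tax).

Storage bin £17.33: general merchandise → 7.25% → £1.26
T-shirt £17.98: clothing → 0% → £0.00
Hardcover biography £29.64: books → 6.25% → £1.85
Pack of socks £18.30: clothing → 0% → £0.00
Winter coat £209.06: clothing → 0% + 2.25% surcharge = 2.25% → £4.70
Subtotal = £292.31; tax = £7.81; total due = £300.12

£300.12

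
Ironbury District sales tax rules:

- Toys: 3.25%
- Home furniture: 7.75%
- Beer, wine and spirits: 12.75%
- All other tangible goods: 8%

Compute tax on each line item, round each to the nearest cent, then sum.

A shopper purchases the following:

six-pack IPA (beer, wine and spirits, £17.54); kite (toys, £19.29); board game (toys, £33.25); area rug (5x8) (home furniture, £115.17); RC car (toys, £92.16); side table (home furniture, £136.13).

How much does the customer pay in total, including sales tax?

£439.97

Six-pack IPA £17.54: beer, wine and spirits → 12.75% → £2.24
Kite £19.29: toys → 3.25% → £0.63
Board game £33.25: toys → 3.25% → £1.08
Area rug (5x8) £115.17: home furniture → 7.75% → £8.93
RC car £92.16: toys → 3.25% → £3.00
Side table £136.13: home furniture → 7.75% → £10.55
Subtotal = £413.54; tax = £26.43; total due = £439.97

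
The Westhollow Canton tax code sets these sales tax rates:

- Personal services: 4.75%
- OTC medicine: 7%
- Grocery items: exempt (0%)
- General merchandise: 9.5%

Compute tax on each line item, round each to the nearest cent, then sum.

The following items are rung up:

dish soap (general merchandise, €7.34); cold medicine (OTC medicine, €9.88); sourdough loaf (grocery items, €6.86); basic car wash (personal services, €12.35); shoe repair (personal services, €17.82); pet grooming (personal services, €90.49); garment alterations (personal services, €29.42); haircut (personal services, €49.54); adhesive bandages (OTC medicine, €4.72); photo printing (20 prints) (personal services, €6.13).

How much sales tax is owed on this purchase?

Dish soap €7.34: general merchandise → 9.5% → €0.70
Cold medicine €9.88: OTC medicine → 7% → €0.69
Sourdough loaf €6.86: grocery items → 0% → €0.00
Basic car wash €12.35: personal services → 4.75% → €0.59
Shoe repair €17.82: personal services → 4.75% → €0.85
Pet grooming €90.49: personal services → 4.75% → €4.30
Garment alterations €29.42: personal services → 4.75% → €1.40
Haircut €49.54: personal services → 4.75% → €2.35
Adhesive bandages €4.72: OTC medicine → 7% → €0.33
Photo printing (20 prints) €6.13: personal services → 4.75% → €0.29
Total tax = €0.70 + €0.69 + €0.59 + €0.85 + €4.30 + €1.40 + €2.35 + €0.33 + €0.29 = €11.50

€11.50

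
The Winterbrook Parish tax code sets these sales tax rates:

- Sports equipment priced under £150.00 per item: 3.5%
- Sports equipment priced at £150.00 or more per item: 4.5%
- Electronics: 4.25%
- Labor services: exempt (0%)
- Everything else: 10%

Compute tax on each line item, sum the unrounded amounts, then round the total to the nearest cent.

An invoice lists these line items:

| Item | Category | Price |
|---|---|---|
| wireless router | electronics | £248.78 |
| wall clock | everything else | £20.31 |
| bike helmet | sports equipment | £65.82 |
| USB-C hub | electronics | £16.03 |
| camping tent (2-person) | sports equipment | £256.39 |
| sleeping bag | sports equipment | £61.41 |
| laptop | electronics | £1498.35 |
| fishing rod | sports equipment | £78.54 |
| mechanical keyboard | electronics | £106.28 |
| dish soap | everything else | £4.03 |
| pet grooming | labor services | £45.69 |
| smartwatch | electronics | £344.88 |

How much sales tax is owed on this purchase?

Wireless router £248.78: electronics → 4.25% → £10.57315
Wall clock £20.31: everything else → 10% → £2.031
Bike helmet £65.82: sports equipment, under £150.00 → 3.5% → £2.3037
USB-C hub £16.03: electronics → 4.25% → £0.681275
Camping tent (2-person) £256.39: sports equipment, £150.00 or more → 4.5% → £11.53755
Sleeping bag £61.41: sports equipment, under £150.00 → 3.5% → £2.14935
Laptop £1498.35: electronics → 4.25% → £63.679875
Fishing rod £78.54: sports equipment, under £150.00 → 3.5% → £2.7489
Mechanical keyboard £106.28: electronics → 4.25% → £4.5169
Dish soap £4.03: everything else → 10% → £0.403
Pet grooming £45.69: labor services → 0% → £0.00
Smartwatch £344.88: electronics → 4.25% → £14.6574
Unrounded tax sum = £115.2821 → £115.28

£115.28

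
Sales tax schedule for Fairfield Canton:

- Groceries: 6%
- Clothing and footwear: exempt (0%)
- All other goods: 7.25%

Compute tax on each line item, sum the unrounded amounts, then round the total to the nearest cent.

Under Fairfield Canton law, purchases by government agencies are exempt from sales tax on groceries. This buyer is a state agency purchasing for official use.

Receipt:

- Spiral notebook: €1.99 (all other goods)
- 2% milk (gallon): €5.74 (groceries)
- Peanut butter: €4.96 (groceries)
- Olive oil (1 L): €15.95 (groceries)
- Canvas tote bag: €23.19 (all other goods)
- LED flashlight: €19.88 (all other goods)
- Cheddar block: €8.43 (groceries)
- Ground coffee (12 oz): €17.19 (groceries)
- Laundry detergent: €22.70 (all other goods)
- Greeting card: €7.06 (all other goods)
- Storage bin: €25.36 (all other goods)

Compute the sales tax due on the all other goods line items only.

€7.26

Spiral notebook €1.99: all other goods → 7.25% → €0.144275
Canvas tote bag €23.19: all other goods → 7.25% → €1.681275
LED flashlight €19.88: all other goods → 7.25% → €1.4413
Laundry detergent €22.70: all other goods → 7.25% → €1.64575
Greeting card €7.06: all other goods → 7.25% → €0.51185
Storage bin €25.36: all other goods → 7.25% → €1.8386
Tax on all other goods: unrounded sum = €7.26305 → €7.26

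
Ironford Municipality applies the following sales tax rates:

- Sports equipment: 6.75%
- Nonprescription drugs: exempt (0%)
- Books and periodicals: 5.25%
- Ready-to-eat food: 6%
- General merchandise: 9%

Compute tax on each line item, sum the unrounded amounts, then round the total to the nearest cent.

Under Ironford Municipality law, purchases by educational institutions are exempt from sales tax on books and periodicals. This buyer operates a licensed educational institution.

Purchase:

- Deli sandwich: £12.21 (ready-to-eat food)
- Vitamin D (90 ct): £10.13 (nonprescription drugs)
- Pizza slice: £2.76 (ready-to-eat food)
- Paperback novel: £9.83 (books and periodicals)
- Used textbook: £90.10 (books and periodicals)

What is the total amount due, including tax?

£125.93

Deli sandwich £12.21: ready-to-eat food → 6% → £0.7326
Vitamin D (90 ct) £10.13: nonprescription drugs → 0% → £0.00
Pizza slice £2.76: ready-to-eat food → 6% → £0.1656
Paperback novel £9.83: books and periodicals, buyer-exempt → 0% → £0.00
Used textbook £90.10: books and periodicals, buyer-exempt → 0% → £0.00
Subtotal = £125.03; unrounded tax = £0.8982 → £0.90; total due = £125.93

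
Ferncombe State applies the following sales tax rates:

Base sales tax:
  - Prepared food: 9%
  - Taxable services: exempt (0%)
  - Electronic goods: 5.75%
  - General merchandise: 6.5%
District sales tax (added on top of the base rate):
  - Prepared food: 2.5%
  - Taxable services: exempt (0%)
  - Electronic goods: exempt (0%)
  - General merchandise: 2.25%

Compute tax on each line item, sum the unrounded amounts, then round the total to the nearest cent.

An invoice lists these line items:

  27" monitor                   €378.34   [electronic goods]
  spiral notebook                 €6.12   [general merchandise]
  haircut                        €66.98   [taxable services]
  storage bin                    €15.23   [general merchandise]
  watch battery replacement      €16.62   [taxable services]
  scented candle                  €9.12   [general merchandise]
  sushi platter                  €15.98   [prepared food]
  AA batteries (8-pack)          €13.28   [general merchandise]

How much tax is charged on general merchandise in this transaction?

€3.83

Spiral notebook €6.12: general merchandise → 6.5% + 2.25% district = 8.75% → €0.5355
Storage bin €15.23: general merchandise → 6.5% + 2.25% district = 8.75% → €1.332625
Scented candle €9.12: general merchandise → 6.5% + 2.25% district = 8.75% → €0.798
AA batteries (8-pack) €13.28: general merchandise → 6.5% + 2.25% district = 8.75% → €1.162
Tax on general merchandise: unrounded sum = €3.828125 → €3.83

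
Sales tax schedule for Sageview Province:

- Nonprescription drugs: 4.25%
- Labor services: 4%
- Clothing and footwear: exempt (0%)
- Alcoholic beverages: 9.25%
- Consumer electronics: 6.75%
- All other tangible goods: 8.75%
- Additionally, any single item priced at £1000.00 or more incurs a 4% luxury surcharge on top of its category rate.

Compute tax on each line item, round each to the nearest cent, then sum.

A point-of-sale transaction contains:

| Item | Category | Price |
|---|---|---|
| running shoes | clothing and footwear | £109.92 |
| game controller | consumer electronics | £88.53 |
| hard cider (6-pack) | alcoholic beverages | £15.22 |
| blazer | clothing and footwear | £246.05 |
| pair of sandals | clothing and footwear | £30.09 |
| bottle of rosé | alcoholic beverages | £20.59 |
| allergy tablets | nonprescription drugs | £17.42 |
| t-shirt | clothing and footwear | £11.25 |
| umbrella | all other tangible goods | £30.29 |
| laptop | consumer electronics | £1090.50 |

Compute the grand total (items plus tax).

Running shoes £109.92: clothing and footwear → 0% → £0.00
Game controller £88.53: consumer electronics → 6.75% → £5.98
Hard cider (6-pack) £15.22: alcoholic beverages → 9.25% → £1.41
Blazer £246.05: clothing and footwear → 0% → £0.00
Pair of sandals £30.09: clothing and footwear → 0% → £0.00
Bottle of rosé £20.59: alcoholic beverages → 9.25% → £1.90
Allergy tablets £17.42: nonprescription drugs → 4.25% → £0.74
T-shirt £11.25: clothing and footwear → 0% → £0.00
Umbrella £30.29: all other tangible goods → 8.75% → £2.65
Laptop £1090.50: consumer electronics → 6.75% + 4% surcharge = 10.75% → £117.23
Subtotal = £1659.86; tax = £129.91; total due = £1789.77

£1789.77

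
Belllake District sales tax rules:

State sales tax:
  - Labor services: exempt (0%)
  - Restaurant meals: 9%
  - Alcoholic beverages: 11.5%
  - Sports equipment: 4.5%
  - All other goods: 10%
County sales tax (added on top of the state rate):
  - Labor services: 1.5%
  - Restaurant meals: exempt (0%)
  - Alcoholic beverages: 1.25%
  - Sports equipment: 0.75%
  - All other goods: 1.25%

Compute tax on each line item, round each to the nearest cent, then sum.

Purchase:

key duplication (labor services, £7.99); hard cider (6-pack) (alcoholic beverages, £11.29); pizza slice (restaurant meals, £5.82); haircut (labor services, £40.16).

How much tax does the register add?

Key duplication £7.99: labor services → 0% + 1.5% county = 1.5% → £0.12
Hard cider (6-pack) £11.29: alcoholic beverages → 11.5% + 1.25% county = 12.75% → £1.44
Pizza slice £5.82: restaurant meals → 9% + 0% county = 9% → £0.52
Haircut £40.16: labor services → 0% + 1.5% county = 1.5% → £0.60
Total tax = £0.12 + £1.44 + £0.52 + £0.60 = £2.68

£2.68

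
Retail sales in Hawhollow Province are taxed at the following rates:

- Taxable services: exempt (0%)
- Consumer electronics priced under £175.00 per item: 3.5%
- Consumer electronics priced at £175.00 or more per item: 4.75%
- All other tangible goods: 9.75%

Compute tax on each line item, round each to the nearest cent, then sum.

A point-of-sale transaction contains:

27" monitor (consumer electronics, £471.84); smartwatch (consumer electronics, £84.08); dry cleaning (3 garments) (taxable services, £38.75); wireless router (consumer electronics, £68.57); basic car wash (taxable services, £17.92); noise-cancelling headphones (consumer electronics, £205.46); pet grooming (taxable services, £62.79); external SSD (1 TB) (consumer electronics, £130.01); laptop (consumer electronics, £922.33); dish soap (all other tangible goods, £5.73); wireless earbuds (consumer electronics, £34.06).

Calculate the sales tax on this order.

27" monitor £471.84: consumer electronics, £175.00 or more → 4.75% → £22.41
Smartwatch £84.08: consumer electronics, under £175.00 → 3.5% → £2.94
Dry cleaning (3 garments) £38.75: taxable services → 0% → £0.00
Wireless router £68.57: consumer electronics, under £175.00 → 3.5% → £2.40
Basic car wash £17.92: taxable services → 0% → £0.00
Noise-cancelling headphones £205.46: consumer electronics, £175.00 or more → 4.75% → £9.76
Pet grooming £62.79: taxable services → 0% → £0.00
External SSD (1 TB) £130.01: consumer electronics, under £175.00 → 3.5% → £4.55
Laptop £922.33: consumer electronics, £175.00 or more → 4.75% → £43.81
Dish soap £5.73: all other tangible goods → 9.75% → £0.56
Wireless earbuds £34.06: consumer electronics, under £175.00 → 3.5% → £1.19
Total tax = £22.41 + £2.94 + £2.40 + £9.76 + £4.55 + £43.81 + £0.56 + £1.19 = £87.62

£87.62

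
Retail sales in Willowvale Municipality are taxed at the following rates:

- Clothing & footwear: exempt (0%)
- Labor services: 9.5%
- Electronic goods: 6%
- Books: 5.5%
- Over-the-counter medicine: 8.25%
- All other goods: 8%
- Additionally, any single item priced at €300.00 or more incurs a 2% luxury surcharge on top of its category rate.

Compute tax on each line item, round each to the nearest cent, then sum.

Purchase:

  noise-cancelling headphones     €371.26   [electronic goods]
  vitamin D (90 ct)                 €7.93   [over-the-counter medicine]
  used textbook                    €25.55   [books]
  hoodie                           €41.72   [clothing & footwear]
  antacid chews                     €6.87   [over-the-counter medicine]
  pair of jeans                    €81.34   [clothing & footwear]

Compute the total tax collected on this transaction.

Noise-cancelling headphones €371.26: electronic goods → 6% + 2% surcharge = 8% → €29.70
Vitamin D (90 ct) €7.93: over-the-counter medicine → 8.25% → €0.65
Used textbook €25.55: books → 5.5% → €1.41
Hoodie €41.72: clothing & footwear → 0% → €0.00
Antacid chews €6.87: over-the-counter medicine → 8.25% → €0.57
Pair of jeans €81.34: clothing & footwear → 0% → €0.00
Total tax = €29.70 + €0.65 + €1.41 + €0.57 = €32.33

€32.33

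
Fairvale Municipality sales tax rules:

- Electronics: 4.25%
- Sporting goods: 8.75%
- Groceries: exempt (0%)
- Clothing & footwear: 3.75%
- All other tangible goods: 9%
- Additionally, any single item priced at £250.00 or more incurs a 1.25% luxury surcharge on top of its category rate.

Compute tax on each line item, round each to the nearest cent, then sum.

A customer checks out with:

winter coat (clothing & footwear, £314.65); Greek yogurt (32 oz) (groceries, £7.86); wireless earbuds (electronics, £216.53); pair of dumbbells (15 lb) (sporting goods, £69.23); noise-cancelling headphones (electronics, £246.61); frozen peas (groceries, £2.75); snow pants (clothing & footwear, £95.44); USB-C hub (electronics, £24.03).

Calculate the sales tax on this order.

Winter coat £314.65: clothing & footwear → 3.75% + 1.25% surcharge = 5% → £15.73
Greek yogurt (32 oz) £7.86: groceries → 0% → £0.00
Wireless earbuds £216.53: electronics → 4.25% → £9.20
Pair of dumbbells (15 lb) £69.23: sporting goods → 8.75% → £6.06
Noise-cancelling headphones £246.61: electronics → 4.25% → £10.48
Frozen peas £2.75: groceries → 0% → £0.00
Snow pants £95.44: clothing & footwear → 3.75% → £3.58
USB-C hub £24.03: electronics → 4.25% → £1.02
Total tax = £15.73 + £9.20 + £6.06 + £10.48 + £3.58 + £1.02 = £46.07

£46.07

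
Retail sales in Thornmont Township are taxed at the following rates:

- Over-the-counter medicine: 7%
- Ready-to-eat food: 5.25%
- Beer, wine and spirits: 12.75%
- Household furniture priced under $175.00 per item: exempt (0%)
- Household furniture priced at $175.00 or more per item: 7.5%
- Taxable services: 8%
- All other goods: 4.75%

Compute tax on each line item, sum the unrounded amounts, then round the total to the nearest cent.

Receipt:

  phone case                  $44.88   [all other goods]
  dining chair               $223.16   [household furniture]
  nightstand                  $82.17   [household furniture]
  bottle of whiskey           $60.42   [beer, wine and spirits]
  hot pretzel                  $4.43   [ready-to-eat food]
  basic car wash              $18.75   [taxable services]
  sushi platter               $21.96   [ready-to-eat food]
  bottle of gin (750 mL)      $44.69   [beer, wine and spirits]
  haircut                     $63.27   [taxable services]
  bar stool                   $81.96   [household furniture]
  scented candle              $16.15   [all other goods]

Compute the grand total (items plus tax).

$702.82

Phone case $44.88: all other goods → 4.75% → $2.1318
Dining chair $223.16: household furniture, $175.00 or more → 7.5% → $16.737
Nightstand $82.17: household furniture, under $175.00 → 0% → $0.00
Bottle of whiskey $60.42: beer, wine and spirits → 12.75% → $7.70355
Hot pretzel $4.43: ready-to-eat food → 5.25% → $0.232575
Basic car wash $18.75: taxable services → 8% → $1.50
Sushi platter $21.96: ready-to-eat food → 5.25% → $1.1529
Bottle of gin (750 mL) $44.69: beer, wine and spirits → 12.75% → $5.697975
Haircut $63.27: taxable services → 8% → $5.0616
Bar stool $81.96: household furniture, under $175.00 → 0% → $0.00
Scented candle $16.15: all other goods → 4.75% → $0.767125
Subtotal = $661.84; unrounded tax = $40.984525 → $40.98; total due = $702.82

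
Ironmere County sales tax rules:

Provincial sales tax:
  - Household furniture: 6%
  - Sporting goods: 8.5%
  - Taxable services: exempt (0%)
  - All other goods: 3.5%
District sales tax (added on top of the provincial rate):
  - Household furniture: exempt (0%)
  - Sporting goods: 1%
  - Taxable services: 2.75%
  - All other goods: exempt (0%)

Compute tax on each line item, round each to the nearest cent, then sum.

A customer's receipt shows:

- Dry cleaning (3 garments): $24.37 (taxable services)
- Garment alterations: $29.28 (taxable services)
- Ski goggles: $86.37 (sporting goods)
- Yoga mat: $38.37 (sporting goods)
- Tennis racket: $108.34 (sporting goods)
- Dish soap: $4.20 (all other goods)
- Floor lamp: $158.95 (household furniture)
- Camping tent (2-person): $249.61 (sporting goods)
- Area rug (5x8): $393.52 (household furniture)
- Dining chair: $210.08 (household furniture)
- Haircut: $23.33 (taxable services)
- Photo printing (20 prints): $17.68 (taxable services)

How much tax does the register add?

Dry cleaning (3 garments) $24.37: taxable services → 0% + 2.75% district = 2.75% → $0.67
Garment alterations $29.28: taxable services → 0% + 2.75% district = 2.75% → $0.81
Ski goggles $86.37: sporting goods → 8.5% + 1% district = 9.5% → $8.21
Yoga mat $38.37: sporting goods → 8.5% + 1% district = 9.5% → $3.65
Tennis racket $108.34: sporting goods → 8.5% + 1% district = 9.5% → $10.29
Dish soap $4.20: all other goods → 3.5% + 0% district = 3.5% → $0.15
Floor lamp $158.95: household furniture → 6% + 0% district = 6% → $9.54
Camping tent (2-person) $249.61: sporting goods → 8.5% + 1% district = 9.5% → $23.71
Area rug (5x8) $393.52: household furniture → 6% + 0% district = 6% → $23.61
Dining chair $210.08: household furniture → 6% + 0% district = 6% → $12.60
Haircut $23.33: taxable services → 0% + 2.75% district = 2.75% → $0.64
Photo printing (20 prints) $17.68: taxable services → 0% + 2.75% district = 2.75% → $0.49
Total tax = $0.67 + $0.81 + $8.21 + $3.65 + $10.29 + $0.15 + $9.54 + $23.71 + $23.61 + $12.60 + $0.64 + $0.49 = $94.37

$94.37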